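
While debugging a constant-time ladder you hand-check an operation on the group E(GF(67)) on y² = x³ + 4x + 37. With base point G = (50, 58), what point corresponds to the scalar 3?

(23, 54)

Repeated addition: build up to 3G.
2G: tangent at (50, 58): λ = (3·50² + 4)/(2·58) ≡ 0/49. 49⁻¹ ≡ 26 (mod 67), so λ ≡ 0·26 ≡ 0.
  x = λ² - 50 - 50 = 0 - 100 ≡ 34; y = λ·(50 - 34) - 58 ≡ 9. → (34, 9)
3G: (34, 9) + (50, 58). λ = (58 - 9)/(50 - 34) ≡ 49/16 mod 67. 16⁻¹ ≡ 21 (mod 67), so λ ≡ 24.
  x = λ² - 34 - 50 = 576 - 84 ≡ 23; y = λ·(34 - 23) - 9 ≡ 54. → (23, 54)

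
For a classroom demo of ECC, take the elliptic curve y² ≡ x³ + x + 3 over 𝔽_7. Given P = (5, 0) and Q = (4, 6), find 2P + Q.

(4, 6)

First 2P:
Repeated addition: build up to 2P.
2P: (5, 0) + (5, 0): same x and y₁ ≡ -y₂, so the sum is 𝒪.
2P = 𝒪.
Finally 2P + Q:
𝒪 + (4, 6) = (4, 6) (identity).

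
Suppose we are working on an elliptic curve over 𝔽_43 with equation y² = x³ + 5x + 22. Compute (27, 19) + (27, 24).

O

The two points share x = 27 and their y-coordinates satisfy 19 + 24 ≡ 0 (mod 43), so they are inverses. Their sum is 𝒪.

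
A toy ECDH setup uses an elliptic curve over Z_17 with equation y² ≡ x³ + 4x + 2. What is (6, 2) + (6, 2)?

tangent at (6, 2): λ = (3·6² + 4)/(2·2) ≡ 10/4. 4⁻¹ ≡ 13 (mod 17), so λ ≡ 10·13 ≡ 11.
  x = λ² - 6 - 6 = 121 - 12 ≡ 7; y = λ·(6 - 7) - 2 ≡ 4. → (7, 4)

(7, 4)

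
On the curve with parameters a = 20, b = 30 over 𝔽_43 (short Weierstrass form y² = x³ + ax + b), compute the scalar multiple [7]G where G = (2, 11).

(16, 24)

Double-and-add on 7 = (111)₂. Start with G = (2, 11) for the leading 1-bit.
double: tangent at (2, 11): λ = (3·2² + 20)/(2·11) ≡ 32/22. 22⁻¹ ≡ 2 (mod 43), so λ ≡ 32·2 ≡ 21.
  x = λ² - 2 - 2 = 441 - 4 ≡ 7; y = λ·(2 - 7) - 11 ≡ 13. → (7, 13)
add G: (7, 13) + (2, 11). λ = (11 - 13)/(2 - 7) ≡ 41/38 mod 43. 38⁻¹ ≡ 17 (mod 43), so λ ≡ 9.
  x = λ² - 7 - 2 = 81 - 9 ≡ 29; y = λ·(7 - 29) - 13 ≡ 4. → (29, 4)
double: tangent at (29, 4): λ = (3·29² + 20)/(2·4) ≡ 6/8. 8⁻¹ ≡ 27 (mod 43), so λ ≡ 6·27 ≡ 33.
  x = λ² - 29 - 29 = 1089 - 58 ≡ 42; y = λ·(29 - 42) - 4 ≡ 40. → (42, 40)
add G: (42, 40) + (2, 11). λ = (11 - 40)/(2 - 42) ≡ 14/3 mod 43. 3⁻¹ ≡ 29 (mod 43), so λ ≡ 19.
  x = λ² - 42 - 2 = 361 - 44 ≡ 16; y = λ·(42 - 16) - 40 ≡ 24. → (16, 24)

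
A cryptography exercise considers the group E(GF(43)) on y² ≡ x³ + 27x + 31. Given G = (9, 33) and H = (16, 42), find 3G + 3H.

First 3G:
Repeated addition: build up to 3G.
2G: tangent at (9, 33): λ = (3·9² + 27)/(2·33) ≡ 12/23. 23⁻¹ ≡ 15 (mod 43), so λ ≡ 12·15 ≡ 8.
  x = λ² - 9 - 9 = 64 - 18 ≡ 3; y = λ·(9 - 3) - 33 ≡ 15. → (3, 15)
3G: (3, 15) + (9, 33). λ = (33 - 15)/(9 - 3) ≡ 18/6 mod 43. 6⁻¹ ≡ 36 (mod 43), so λ ≡ 3.
  x = λ² - 3 - 9 = 9 - 12 ≡ 40; y = λ·(3 - 40) - 15 ≡ 3. → (40, 3)
3G = (40, 3).
Next 3H:
Repeated addition: build up to 3H.
2H: tangent at (16, 42): λ = (3·16² + 27)/(2·42) ≡ 21/41. 41⁻¹ ≡ 21 (mod 43) since 41·21 = 861 ≡ 1, so λ ≡ 21·21 ≡ 11.
  x = λ² - 16 - 16 = 121 - 32 ≡ 3; y = λ·(16 - 3) - 42 ≡ 15. → (3, 15)
3H: (3, 15) + (16, 42). λ = (42 - 15)/(16 - 3) ≡ 27/13 mod 43. 13⁻¹ ≡ 10 (mod 43), so λ ≡ 12.
  x = λ² - 3 - 16 = 144 - 19 ≡ 39; y = λ·(3 - 39) - 15 ≡ 26. → (39, 26)
3H = (39, 26).
Finally 3G + 3H:
(40, 3) + (39, 26). λ = (26 - 3)/(39 - 40) ≡ 23/42 mod 43. 42⁻¹ ≡ 42 (mod 43) since 42·42 = 1764 ≡ 1, so λ ≡ 20.
  x = λ² - 40 - 39 = 400 - 79 ≡ 20; y = λ·(40 - 20) - 3 ≡ 10. → (20, 10)

(20, 10)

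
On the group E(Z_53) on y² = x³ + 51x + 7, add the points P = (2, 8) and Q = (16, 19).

(44, 12)

(2, 8) + (16, 19). λ = (19 - 8)/(16 - 2) ≡ 11/14 mod 53. 14⁻¹ ≡ 19 (mod 53), so λ ≡ 50.
  x = λ² - 2 - 16 = 2500 - 18 ≡ 44; y = λ·(2 - 44) - 8 ≡ 12. → (44, 12)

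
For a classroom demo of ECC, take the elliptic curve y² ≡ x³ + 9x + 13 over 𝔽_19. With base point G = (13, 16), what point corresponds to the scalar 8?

Repeated addition: build up to 8G.
2G: tangent at (13, 16): λ = (3·13² + 9)/(2·16) ≡ 3/13. 13⁻¹ ≡ 3 (mod 19) since 13·3 = 39 ≡ 1, so λ ≡ 3·3 ≡ 9.
  x = λ² - 13 - 13 = 81 - 26 ≡ 17; y = λ·(13 - 17) - 16 ≡ 5. → (17, 5)
3G: (17, 5) + (13, 16). λ = (16 - 5)/(13 - 17) ≡ 11/15 mod 19. 15⁻¹ ≡ 14 (mod 19) since 15·14 = 210 ≡ 1, so λ ≡ 2.
  x = λ² - 17 - 13 = 4 - 30 ≡ 12; y = λ·(17 - 12) - 5 ≡ 5. → (12, 5)
4G: (12, 5) + (13, 16). λ = (16 - 5)/(13 - 12) ≡ 11/1 mod 19. 1⁻¹ ≡ 1 (mod 19) since 1·1 = 1 ≡ 1, so λ ≡ 11.
  x = λ² - 12 - 13 = 121 - 25 ≡ 1; y = λ·(12 - 1) - 5 ≡ 2. → (1, 2)
5G: (1, 2) + (13, 16). λ = (16 - 2)/(13 - 1) ≡ 14/12 mod 19. 12⁻¹ ≡ 8 (mod 19) since 12·8 = 96 ≡ 1, so λ ≡ 17.
  x = λ² - 1 - 13 = 289 - 14 ≡ 9; y = λ·(1 - 9) - 2 ≡ 14. → (9, 14)
6G: (9, 14) + (13, 16). λ = (16 - 14)/(13 - 9) ≡ 2/4 mod 19. 4⁻¹ ≡ 5 (mod 19) since 4·5 = 20 ≡ 1, so λ ≡ 10.
  x = λ² - 9 - 13 = 100 - 22 ≡ 2; y = λ·(9 - 2) - 14 ≡ 18. → (2, 18)
7G: (2, 18) + (13, 16). λ = (16 - 18)/(13 - 2) ≡ 17/11 mod 19. 11⁻¹ ≡ 7 (mod 19), so λ ≡ 5.
  x = λ² - 2 - 13 = 25 - 15 ≡ 10; y = λ·(2 - 10) - 18 ≡ 18. → (10, 18)
8G: (10, 18) + (13, 16). λ = (16 - 18)/(13 - 10) ≡ 17/3 mod 19. 3⁻¹ ≡ 13 (mod 19), so λ ≡ 12.
  x = λ² - 10 - 13 = 144 - 23 ≡ 7; y = λ·(10 - 7) - 18 ≡ 18. → (7, 18)

(7, 18)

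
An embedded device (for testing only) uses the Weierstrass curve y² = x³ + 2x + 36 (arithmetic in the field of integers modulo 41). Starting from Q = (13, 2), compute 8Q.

Repeated addition: build up to 8Q.
2Q: tangent at (13, 2): λ = (3·13² + 2)/(2·2) ≡ 17/4. 4⁻¹ ≡ 31 (mod 41) since 4·31 = 124 ≡ 1, so λ ≡ 17·31 ≡ 35.
  x = λ² - 13 - 13 = 1225 - 26 ≡ 10; y = λ·(13 - 10) - 2 ≡ 21. → (10, 21)
3Q: (10, 21) + (13, 2). λ = (2 - 21)/(13 - 10) ≡ 22/3 mod 41. 3⁻¹ ≡ 14 (mod 41), so λ ≡ 21.
  x = λ² - 10 - 13 = 441 - 23 ≡ 8; y = λ·(10 - 8) - 21 ≡ 21. → (8, 21)
4Q: (8, 21) + (13, 2). λ = (2 - 21)/(13 - 8) ≡ 22/5 mod 41. 5⁻¹ ≡ 33 (mod 41) since 5·33 = 165 ≡ 1, so λ ≡ 29.
  x = λ² - 8 - 13 = 841 - 21 ≡ 0; y = λ·(8 - 0) - 21 ≡ 6. → (0, 6)
5Q: (0, 6) + (13, 2). λ = (2 - 6)/(13 - 0) ≡ 37/13 mod 41. 13⁻¹ ≡ 19 (mod 41) since 13·19 = 247 ≡ 1, so λ ≡ 6.
  x = λ² - 0 - 13 = 36 - 13 ≡ 23; y = λ·(0 - 23) - 6 ≡ 20. → (23, 20)
6Q: (23, 20) + (13, 2). λ = (2 - 20)/(13 - 23) ≡ 23/31 mod 41. 31⁻¹ ≡ 4 (mod 41) since 31·4 = 124 ≡ 1, so λ ≡ 10.
  x = λ² - 23 - 13 = 100 - 36 ≡ 23; y = λ·(23 - 23) - 20 ≡ 21. → (23, 21)
7Q: (23, 21) + (13, 2). λ = (2 - 21)/(13 - 23) ≡ 22/31 mod 41. 31⁻¹ ≡ 4 (mod 41) since 31·4 = 124 ≡ 1, so λ ≡ 6.
  x = λ² - 23 - 13 = 36 - 36 ≡ 0; y = λ·(23 - 0) - 21 ≡ 35. → (0, 35)
8Q: (0, 35) + (13, 2). λ = (2 - 35)/(13 - 0) ≡ 8/13 mod 41. 13⁻¹ ≡ 19 (mod 41) since 13·19 = 247 ≡ 1, so λ ≡ 29.
  x = λ² - 0 - 13 = 841 - 13 ≡ 8; y = λ·(0 - 8) - 35 ≡ 20. → (8, 20)

(8, 20)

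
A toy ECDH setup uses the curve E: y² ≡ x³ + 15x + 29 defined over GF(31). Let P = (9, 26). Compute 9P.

(2, 25)

Double-and-add on 9 = (1001)₂. Start with P = (9, 26) for the leading 1-bit.
double: tangent at (9, 26): λ = (3·9² + 15)/(2·26) ≡ 10/21. 21⁻¹ ≡ 3 (mod 31), so λ ≡ 10·3 ≡ 30.
  x = λ² - 9 - 9 = 900 - 18 ≡ 14; y = λ·(9 - 14) - 26 ≡ 10. → (14, 10)
double: tangent at (14, 10): λ = (3·14² + 15)/(2·10) ≡ 14/20. 20⁻¹ ≡ 14 (mod 31), so λ ≡ 14·14 ≡ 10.
  x = λ² - 14 - 14 = 100 - 28 ≡ 10; y = λ·(14 - 10) - 10 ≡ 30. → (10, 30)
double: tangent at (10, 30): λ = (3·10² + 15)/(2·30) ≡ 5/29. 29⁻¹ ≡ 15 (mod 31), so λ ≡ 5·15 ≡ 13.
  x = λ² - 10 - 10 = 169 - 20 ≡ 25; y = λ·(10 - 25) - 30 ≡ 23. → (25, 23)
add P: (25, 23) + (9, 26). λ = (26 - 23)/(9 - 25) ≡ 3/15 mod 31. 15⁻¹ ≡ 29 (mod 31), so λ ≡ 25.
  x = λ² - 25 - 9 = 625 - 34 ≡ 2; y = λ·(25 - 2) - 23 ≡ 25. → (2, 25)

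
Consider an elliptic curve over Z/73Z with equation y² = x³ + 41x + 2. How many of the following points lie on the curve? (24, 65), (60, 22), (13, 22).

(24, 65): 65² ≡ 64, rhs ≡ 64 → on.
(60, 22): 22² ≡ 46, rhs ≡ 46 → on.
(13, 22): 22² ≡ 46, rhs ≡ 31 → off.

2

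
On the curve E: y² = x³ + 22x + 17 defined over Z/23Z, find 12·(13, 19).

(3, 8)

Write P = (13, 19).
Repeated addition: build up to 12P.
2P: tangent at (13, 19): λ = (3·13² + 22)/(2·19) ≡ 0/15. 15⁻¹ ≡ 20 (mod 23), so λ ≡ 0·20 ≡ 0.
  x = λ² - 13 - 13 = 0 - 26 ≡ 20; y = λ·(13 - 20) - 19 ≡ 4. → (20, 4)
3P: (20, 4) + (13, 19). λ = (19 - 4)/(13 - 20) ≡ 15/16 mod 23. 16⁻¹ ≡ 13 (mod 23), so λ ≡ 11.
  x = λ² - 20 - 13 = 121 - 33 ≡ 19; y = λ·(20 - 19) - 4 ≡ 7. → (19, 7)
4P: (19, 7) + (13, 19). λ = (19 - 7)/(13 - 19) ≡ 12/17 mod 23. 17⁻¹ ≡ 19 (mod 23) since 17·19 = 323 ≡ 1, so λ ≡ 21.
  x = λ² - 19 - 13 = 441 - 32 ≡ 18; y = λ·(19 - 18) - 7 ≡ 14. → (18, 14)
5P: (18, 14) + (13, 19). λ = (19 - 14)/(13 - 18) ≡ 5/18 mod 23. 18⁻¹ ≡ 9 (mod 23) since 18·9 = 162 ≡ 1, so λ ≡ 22.
  x = λ² - 18 - 13 = 484 - 31 ≡ 16; y = λ·(18 - 16) - 14 ≡ 7. → (16, 7)
6P: (16, 7) + (13, 19). λ = (19 - 7)/(13 - 16) ≡ 12/20 mod 23. 20⁻¹ ≡ 15 (mod 23) since 20·15 = 300 ≡ 1, so λ ≡ 19.
  x = λ² - 16 - 13 = 361 - 29 ≡ 10; y = λ·(16 - 10) - 7 ≡ 15. → (10, 15)
7P: (10, 15) + (13, 19). λ = (19 - 15)/(13 - 10) ≡ 4/3 mod 23. 3⁻¹ ≡ 8 (mod 23), so λ ≡ 9.
  x = λ² - 10 - 13 = 81 - 23 ≡ 12; y = λ·(10 - 12) - 15 ≡ 13. → (12, 13)
8P: (12, 13) + (13, 19). λ = (19 - 13)/(13 - 12) ≡ 6/1 mod 23. 1⁻¹ ≡ 1 (mod 23), so λ ≡ 6.
  x = λ² - 12 - 13 = 36 - 25 ≡ 11; y = λ·(12 - 11) - 13 ≡ 16. → (11, 16)
9P: (11, 16) + (13, 19). λ = (19 - 16)/(13 - 11) ≡ 3/2 mod 23. 2⁻¹ ≡ 12 (mod 23) since 2·12 = 24 ≡ 1, so λ ≡ 13.
  x = λ² - 11 - 13 = 169 - 24 ≡ 7; y = λ·(11 - 7) - 16 ≡ 13. → (7, 13)
10P: (7, 13) + (13, 19). λ = (19 - 13)/(13 - 7) ≡ 6/6 mod 23. 6⁻¹ ≡ 4 (mod 23) since 6·4 = 24 ≡ 1, so λ ≡ 1.
  x = λ² - 7 - 13 = 1 - 20 ≡ 4; y = λ·(7 - 4) - 13 ≡ 13. → (4, 13)
11P: (4, 13) + (13, 19). λ = (19 - 13)/(13 - 4) ≡ 6/9 mod 23. 9⁻¹ ≡ 18 (mod 23), so λ ≡ 16.
  x = λ² - 4 - 13 = 256 - 17 ≡ 9; y = λ·(4 - 9) - 13 ≡ 22. → (9, 22)
12P: (9, 22) + (13, 19). λ = (19 - 22)/(13 - 9) ≡ 20/4 mod 23. 4⁻¹ ≡ 6 (mod 23), so λ ≡ 5.
  x = λ² - 9 - 13 = 25 - 22 ≡ 3; y = λ·(9 - 3) - 22 ≡ 8. → (3, 8)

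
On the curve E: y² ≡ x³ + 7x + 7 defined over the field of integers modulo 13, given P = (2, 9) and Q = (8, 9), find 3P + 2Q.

(12, 8)

First 3P:
Repeated addition: build up to 3P.
2P: tangent at (2, 9): λ = (3·2² + 7)/(2·9) ≡ 6/5. 5⁻¹ ≡ 8 (mod 13), so λ ≡ 6·8 ≡ 9.
  x = λ² - 2 - 2 = 81 - 4 ≡ 12; y = λ·(2 - 12) - 9 ≡ 5. → (12, 5)
3P: (12, 5) + (2, 9). λ = (9 - 5)/(2 - 12) ≡ 4/3 mod 13. 3⁻¹ ≡ 9 (mod 13) since 3·9 = 27 ≡ 1, so λ ≡ 10.
  x = λ² - 12 - 2 = 100 - 14 ≡ 8; y = λ·(12 - 8) - 5 ≡ 9. → (8, 9)
3P = (8, 9).
Next 2Q:
Repeated addition: build up to 2Q.
2Q: tangent at (8, 9): λ = (3·8² + 7)/(2·9) ≡ 4/5. 5⁻¹ ≡ 8 (mod 13) since 5·8 = 40 ≡ 1, so λ ≡ 4·8 ≡ 6.
  x = λ² - 8 - 8 = 36 - 16 ≡ 7; y = λ·(8 - 7) - 9 ≡ 10. → (7, 10)
2Q = (7, 10).
Finally 3P + 2Q:
(8, 9) + (7, 10). λ = (10 - 9)/(7 - 8) ≡ 1/12 mod 13. 12⁻¹ ≡ 12 (mod 13), so λ ≡ 12.
  x = λ² - 8 - 7 = 144 - 15 ≡ 12; y = λ·(8 - 12) - 9 ≡ 8. → (12, 8)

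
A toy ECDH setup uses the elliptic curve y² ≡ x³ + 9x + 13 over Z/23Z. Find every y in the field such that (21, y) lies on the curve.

x³ + 9x + 13 = 9463 ≡ 10 (mod 23).
10 is a non-residue mod 23; no y exists.

none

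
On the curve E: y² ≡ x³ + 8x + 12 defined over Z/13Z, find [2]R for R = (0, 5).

(10, 0)

tangent at (0, 5): λ = (3·0² + 8)/(2·5) ≡ 8/10. 10⁻¹ ≡ 4 (mod 13) since 10·4 = 40 ≡ 1, so λ ≡ 8·4 ≡ 6.
  x = λ² - 0 - 0 = 36 - 0 ≡ 10; y = λ·(0 - 10) - 5 ≡ 0. → (10, 0)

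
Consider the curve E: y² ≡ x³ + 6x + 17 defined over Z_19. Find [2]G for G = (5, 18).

tangent at (5, 18): λ = (3·5² + 6)/(2·18) ≡ 5/17. 17⁻¹ ≡ 9 (mod 19) since 17·9 = 153 ≡ 1, so λ ≡ 5·9 ≡ 7.
  x = λ² - 5 - 5 = 49 - 10 ≡ 1; y = λ·(5 - 1) - 18 ≡ 10. → (1, 10)

(1, 10)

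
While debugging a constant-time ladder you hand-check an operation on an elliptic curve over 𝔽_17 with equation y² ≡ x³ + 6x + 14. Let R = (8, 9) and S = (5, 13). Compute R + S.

(2, 0)

(8, 9) + (5, 13). λ = (13 - 9)/(5 - 8) ≡ 4/14 mod 17. 14⁻¹ ≡ 11 (mod 17) since 14·11 = 154 ≡ 1, so λ ≡ 10.
  x = λ² - 8 - 5 = 100 - 13 ≡ 2; y = λ·(8 - 2) - 9 ≡ 0. → (2, 0)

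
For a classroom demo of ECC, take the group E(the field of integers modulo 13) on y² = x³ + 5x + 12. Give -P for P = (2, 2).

(2, 11)

-(2, 2) = (2, -2 mod 13) = (2, 11).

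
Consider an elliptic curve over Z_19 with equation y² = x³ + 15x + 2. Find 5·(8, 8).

Write G = (8, 8).
Repeated addition: build up to 5G.
2G: tangent at (8, 8): λ = (3·8² + 15)/(2·8) ≡ 17/16. 16⁻¹ ≡ 6 (mod 19), so λ ≡ 17·6 ≡ 7.
  x = λ² - 8 - 8 = 49 - 16 ≡ 14; y = λ·(8 - 14) - 8 ≡ 7. → (14, 7)
3G: (14, 7) + (8, 8). λ = (8 - 7)/(8 - 14) ≡ 1/13 mod 19. 13⁻¹ ≡ 3 (mod 19) since 13·3 = 39 ≡ 1, so λ ≡ 3.
  x = λ² - 14 - 8 = 9 - 22 ≡ 6; y = λ·(14 - 6) - 7 ≡ 17. → (6, 17)
4G: (6, 17) + (8, 8). λ = (8 - 17)/(8 - 6) ≡ 10/2 mod 19. 2⁻¹ ≡ 10 (mod 19), so λ ≡ 5.
  x = λ² - 6 - 8 = 25 - 14 ≡ 11; y = λ·(6 - 11) - 17 ≡ 15. → (11, 15)
5G: (11, 15) + (8, 8). λ = (8 - 15)/(8 - 11) ≡ 12/16 mod 19. 16⁻¹ ≡ 6 (mod 19), so λ ≡ 15.
  x = λ² - 11 - 8 = 225 - 19 ≡ 16; y = λ·(11 - 16) - 15 ≡ 5. → (16, 5)

(16, 5)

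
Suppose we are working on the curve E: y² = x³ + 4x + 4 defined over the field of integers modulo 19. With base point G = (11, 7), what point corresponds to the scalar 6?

Double-and-add on 6 = (110)₂. Start with G = (11, 7) for the leading 1-bit.
double: tangent at (11, 7): λ = (3·11² + 4)/(2·7) ≡ 6/14. 14⁻¹ ≡ 15 (mod 19), so λ ≡ 6·15 ≡ 14.
  x = λ² - 11 - 11 = 196 - 22 ≡ 3; y = λ·(11 - 3) - 7 ≡ 10. → (3, 10)
add G: (3, 10) + (11, 7). λ = (7 - 10)/(11 - 3) ≡ 16/8 mod 19. 8⁻¹ ≡ 12 (mod 19) since 8·12 = 96 ≡ 1, so λ ≡ 2.
  x = λ² - 3 - 11 = 4 - 14 ≡ 9; y = λ·(3 - 9) - 10 ≡ 16. → (9, 16)
double: tangent at (9, 16): λ = (3·9² + 4)/(2·16) ≡ 0/13. 13⁻¹ ≡ 3 (mod 19), so λ ≡ 0·3 ≡ 0.
  x = λ² - 9 - 9 = 0 - 18 ≡ 1; y = λ·(9 - 1) - 16 ≡ 3. → (1, 3)

(1, 3)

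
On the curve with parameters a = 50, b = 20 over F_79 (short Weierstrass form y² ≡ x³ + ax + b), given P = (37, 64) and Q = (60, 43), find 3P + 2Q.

First 3P:
Repeated addition: build up to 3P.
2P: tangent at (37, 64): λ = (3·37² + 50)/(2·64) ≡ 49/49. 49⁻¹ ≡ 50 (mod 79), so λ ≡ 49·50 ≡ 1.
  x = λ² - 37 - 37 = 1 - 74 ≡ 6; y = λ·(37 - 6) - 64 ≡ 46. → (6, 46)
3P: (6, 46) + (37, 64). λ = (64 - 46)/(37 - 6) ≡ 18/31 mod 79. 31⁻¹ ≡ 51 (mod 79) since 31·51 = 1581 ≡ 1, so λ ≡ 49.
  x = λ² - 6 - 37 = 2401 - 43 ≡ 67; y = λ·(6 - 67) - 46 ≡ 46. → (67, 46)
3P = (67, 46).
Next 2Q:
Repeated addition: build up to 2Q.
2Q: tangent at (60, 43): λ = (3·60² + 50)/(2·43) ≡ 27/7. 7⁻¹ ≡ 34 (mod 79) since 7·34 = 238 ≡ 1, so λ ≡ 27·34 ≡ 49.
  x = λ² - 60 - 60 = 2401 - 120 ≡ 69; y = λ·(60 - 69) - 43 ≡ 69. → (69, 69)
2Q = (69, 69).
Finally 3P + 2Q:
(67, 46) + (69, 69). λ = (69 - 46)/(69 - 67) ≡ 23/2 mod 79. 2⁻¹ ≡ 40 (mod 79) since 2·40 = 80 ≡ 1, so λ ≡ 51.
  x = λ² - 67 - 69 = 2601 - 136 ≡ 16; y = λ·(67 - 16) - 46 ≡ 27. → (16, 27)

(16, 27)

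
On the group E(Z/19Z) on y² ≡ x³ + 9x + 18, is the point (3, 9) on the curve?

y² = 9² ≡ 5; x³ + 9x + 18 = 72 ≡ 15 (mod 19). 5 ≠ 15.

no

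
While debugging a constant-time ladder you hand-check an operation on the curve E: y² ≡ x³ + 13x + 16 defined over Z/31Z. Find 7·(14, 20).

Write Q = (14, 20).
Double-and-add on 7 = (111)₂. Start with Q = (14, 20) for the leading 1-bit.
double: tangent at (14, 20): λ = (3·14² + 13)/(2·20) ≡ 12/9. 9⁻¹ ≡ 7 (mod 31) since 9·7 = 63 ≡ 1, so λ ≡ 12·7 ≡ 22.
  x = λ² - 14 - 14 = 484 - 28 ≡ 22; y = λ·(14 - 22) - 20 ≡ 21. → (22, 21)
add Q: (22, 21) + (14, 20). λ = (20 - 21)/(14 - 22) ≡ 30/23 mod 31. 23⁻¹ ≡ 27 (mod 31), so λ ≡ 4.
  x = λ² - 22 - 14 = 16 - 36 ≡ 11; y = λ·(22 - 11) - 21 ≡ 23. → (11, 23)
double: tangent at (11, 23): λ = (3·11² + 13)/(2·23) ≡ 4/15. 15⁻¹ ≡ 29 (mod 31) since 15·29 = 435 ≡ 1, so λ ≡ 4·29 ≡ 23.
  x = λ² - 11 - 11 = 529 - 22 ≡ 11; y = λ·(11 - 11) - 23 ≡ 8. → (11, 8)
add Q: (11, 8) + (14, 20). λ = (20 - 8)/(14 - 11) ≡ 12/3 mod 31. 3⁻¹ ≡ 21 (mod 31), so λ ≡ 4.
  x = λ² - 11 - 14 = 16 - 25 ≡ 22; y = λ·(11 - 22) - 8 ≡ 10. → (22, 10)

(22, 10)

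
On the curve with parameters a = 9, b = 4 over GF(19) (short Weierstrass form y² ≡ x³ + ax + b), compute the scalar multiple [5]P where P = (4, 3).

Repeated addition: build up to 5P.
2P: tangent at (4, 3): λ = (3·4² + 9)/(2·3) ≡ 0/6. 6⁻¹ ≡ 16 (mod 19) since 6·16 = 96 ≡ 1, so λ ≡ 0·16 ≡ 0.
  x = λ² - 4 - 4 = 0 - 8 ≡ 11; y = λ·(4 - 11) - 3 ≡ 16. → (11, 16)
3P: (11, 16) + (4, 3). λ = (3 - 16)/(4 - 11) ≡ 6/12 mod 19. 12⁻¹ ≡ 8 (mod 19), so λ ≡ 10.
  x = λ² - 11 - 4 = 100 - 15 ≡ 9; y = λ·(11 - 9) - 16 ≡ 4. → (9, 4)
4P: (9, 4) + (4, 3). λ = (3 - 4)/(4 - 9) ≡ 18/14 mod 19. 14⁻¹ ≡ 15 (mod 19), so λ ≡ 4.
  x = λ² - 9 - 4 = 16 - 13 ≡ 3; y = λ·(9 - 3) - 4 ≡ 1. → (3, 1)
5P: (3, 1) + (4, 3). λ = (3 - 1)/(4 - 3) ≡ 2/1 mod 19. 1⁻¹ ≡ 1 (mod 19) since 1·1 = 1 ≡ 1, so λ ≡ 2.
  x = λ² - 3 - 4 = 4 - 7 ≡ 16; y = λ·(3 - 16) - 1 ≡ 11. → (16, 11)

(16, 11)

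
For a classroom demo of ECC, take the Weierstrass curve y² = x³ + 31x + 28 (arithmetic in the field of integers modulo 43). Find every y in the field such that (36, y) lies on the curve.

x³ + 31x + 28 = 47800 ≡ 27 (mod 43).
27 is a non-residue mod 43; no y exists.

none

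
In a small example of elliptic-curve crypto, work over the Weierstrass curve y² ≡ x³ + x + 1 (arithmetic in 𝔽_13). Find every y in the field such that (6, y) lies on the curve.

x³ + 1x + 1 = 223 ≡ 2 (mod 13).
2 is a non-residue mod 13; no y exists.

none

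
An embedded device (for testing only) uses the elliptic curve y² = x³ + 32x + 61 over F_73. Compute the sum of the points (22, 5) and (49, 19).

(22, 5) + (49, 19). λ = (19 - 5)/(49 - 22) ≡ 14/27 mod 73. 27⁻¹ ≡ 46 (mod 73), so λ ≡ 60.
  x = λ² - 22 - 49 = 3600 - 71 ≡ 25; y = λ·(22 - 25) - 5 ≡ 34. → (25, 34)

(25, 34)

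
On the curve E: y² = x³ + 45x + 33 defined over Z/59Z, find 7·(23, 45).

Write G = (23, 45).
Repeated addition: build up to 7G.
2G: tangent at (23, 45): λ = (3·23² + 45)/(2·45) ≡ 39/31. 31⁻¹ ≡ 40 (mod 59), so λ ≡ 39·40 ≡ 26.
  x = λ² - 23 - 23 = 676 - 46 ≡ 40; y = λ·(23 - 40) - 45 ≡ 44. → (40, 44)
3G: (40, 44) + (23, 45). λ = (45 - 44)/(23 - 40) ≡ 1/42 mod 59. 42⁻¹ ≡ 52 (mod 59), so λ ≡ 52.
  x = λ² - 40 - 23 = 2704 - 63 ≡ 45; y = λ·(40 - 45) - 44 ≡ 50. → (45, 50)
4G: (45, 50) + (23, 45). λ = (45 - 50)/(23 - 45) ≡ 54/37 mod 59. 37⁻¹ ≡ 8 (mod 59), so λ ≡ 19.
  x = λ² - 45 - 23 = 361 - 68 ≡ 57; y = λ·(45 - 57) - 50 ≡ 17. → (57, 17)
5G: (57, 17) + (23, 45). λ = (45 - 17)/(23 - 57) ≡ 28/25 mod 59. 25⁻¹ ≡ 26 (mod 59), so λ ≡ 20.
  x = λ² - 57 - 23 = 400 - 80 ≡ 25; y = λ·(57 - 25) - 17 ≡ 33. → (25, 33)
6G: (25, 33) + (23, 45). λ = (45 - 33)/(23 - 25) ≡ 12/57 mod 59. 57⁻¹ ≡ 29 (mod 59) since 57·29 = 1653 ≡ 1, so λ ≡ 53.
  x = λ² - 25 - 23 = 2809 - 48 ≡ 47; y = λ·(25 - 47) - 33 ≡ 40. → (47, 40)
7G: (47, 40) + (23, 45). λ = (45 - 40)/(23 - 47) ≡ 5/35 mod 59. 35⁻¹ ≡ 27 (mod 59), so λ ≡ 17.
  x = λ² - 47 - 23 = 289 - 70 ≡ 42; y = λ·(47 - 42) - 40 ≡ 45. → (42, 45)

(42, 45)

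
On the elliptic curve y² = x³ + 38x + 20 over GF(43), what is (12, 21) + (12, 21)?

tangent at (12, 21): λ = (3·12² + 38)/(2·21) ≡ 40/42. 42⁻¹ ≡ 42 (mod 43) since 42·42 = 1764 ≡ 1, so λ ≡ 40·42 ≡ 3.
  x = λ² - 12 - 12 = 9 - 24 ≡ 28; y = λ·(12 - 28) - 21 ≡ 17. → (28, 17)

(28, 17)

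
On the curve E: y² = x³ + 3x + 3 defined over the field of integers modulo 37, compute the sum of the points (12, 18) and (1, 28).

(34, 2)

(12, 18) + (1, 28). λ = (28 - 18)/(1 - 12) ≡ 10/26 mod 37. 26⁻¹ ≡ 10 (mod 37), so λ ≡ 26.
  x = λ² - 12 - 1 = 676 - 13 ≡ 34; y = λ·(12 - 34) - 18 ≡ 2. → (34, 2)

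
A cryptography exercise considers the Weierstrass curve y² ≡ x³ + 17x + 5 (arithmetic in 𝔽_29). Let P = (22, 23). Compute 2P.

tangent at (22, 23): λ = (3·22² + 17)/(2·23) ≡ 19/17. 17⁻¹ ≡ 12 (mod 29) since 17·12 = 204 ≡ 1, so λ ≡ 19·12 ≡ 25.
  x = λ² - 22 - 22 = 625 - 44 ≡ 1; y = λ·(22 - 1) - 23 ≡ 9. → (1, 9)

(1, 9)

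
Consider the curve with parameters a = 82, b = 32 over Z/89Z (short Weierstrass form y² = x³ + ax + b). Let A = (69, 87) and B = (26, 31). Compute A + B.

(69, 87) + (26, 31). λ = (31 - 87)/(26 - 69) ≡ 33/46 mod 89. 46⁻¹ ≡ 60 (mod 89), so λ ≡ 22.
  x = λ² - 69 - 26 = 484 - 95 ≡ 33; y = λ·(69 - 33) - 87 ≡ 82. → (33, 82)

(33, 82)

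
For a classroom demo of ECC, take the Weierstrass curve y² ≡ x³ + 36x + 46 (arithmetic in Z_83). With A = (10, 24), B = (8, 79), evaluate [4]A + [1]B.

(71, 58)

First 4A:
Repeated addition: build up to 4A.
2A: tangent at (10, 24): λ = (3·10² + 36)/(2·24) ≡ 4/48. 48⁻¹ ≡ 64 (mod 83) since 48·64 = 3072 ≡ 1, so λ ≡ 4·64 ≡ 7.
  x = λ² - 10 - 10 = 49 - 20 ≡ 29; y = λ·(10 - 29) - 24 ≡ 9. → (29, 9)
3A: (29, 9) + (10, 24). λ = (24 - 9)/(10 - 29) ≡ 15/64 mod 83. 64⁻¹ ≡ 48 (mod 83), so λ ≡ 56.
  x = λ² - 29 - 10 = 3136 - 39 ≡ 26; y = λ·(29 - 26) - 9 ≡ 76. → (26, 76)
4A: (26, 76) + (10, 24). λ = (24 - 76)/(10 - 26) ≡ 31/67 mod 83. 67⁻¹ ≡ 57 (mod 83), so λ ≡ 24.
  x = λ² - 26 - 10 = 576 - 36 ≡ 42; y = λ·(26 - 42) - 76 ≡ 38. → (42, 38)
4A = (42, 38).
Finally 4A + B:
(42, 38) + (8, 79). λ = (79 - 38)/(8 - 42) ≡ 41/49 mod 83. 49⁻¹ ≡ 61 (mod 83), so λ ≡ 11.
  x = λ² - 42 - 8 = 121 - 50 ≡ 71; y = λ·(42 - 71) - 38 ≡ 58. → (71, 58)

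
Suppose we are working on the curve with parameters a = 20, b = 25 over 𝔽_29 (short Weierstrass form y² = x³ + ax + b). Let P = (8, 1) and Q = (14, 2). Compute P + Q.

(8, 1) + (14, 2). λ = (2 - 1)/(14 - 8) ≡ 1/6 mod 29. 6⁻¹ ≡ 5 (mod 29) since 6·5 = 30 ≡ 1, so λ ≡ 5.
  x = λ² - 8 - 14 = 25 - 22 ≡ 3; y = λ·(8 - 3) - 1 ≡ 24. → (3, 24)

(3, 24)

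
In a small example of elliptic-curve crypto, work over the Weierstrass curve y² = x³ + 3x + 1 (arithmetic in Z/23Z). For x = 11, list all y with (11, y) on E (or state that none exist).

10, 13

x³ + 3x + 1 = 1365 ≡ 8 (mod 23).
Square roots of 8 mod 23: 10 and 13 (since 10² = 100 ≡ 8).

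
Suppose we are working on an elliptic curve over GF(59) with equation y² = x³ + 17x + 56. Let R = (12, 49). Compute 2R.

(17, 19)

tangent at (12, 49): λ = (3·12² + 17)/(2·49) ≡ 36/39. 39⁻¹ ≡ 56 (mod 59) since 39·56 = 2184 ≡ 1, so λ ≡ 36·56 ≡ 10.
  x = λ² - 12 - 12 = 100 - 24 ≡ 17; y = λ·(12 - 17) - 49 ≡ 19. → (17, 19)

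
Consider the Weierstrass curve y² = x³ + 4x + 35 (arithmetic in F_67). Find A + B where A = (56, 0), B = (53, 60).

(56, 0) + (53, 60). λ = (60 - 0)/(53 - 56) ≡ 60/64 mod 67. 64⁻¹ ≡ 22 (mod 67) since 64·22 = 1408 ≡ 1, so λ ≡ 47.
  x = λ² - 56 - 53 = 2209 - 109 ≡ 23; y = λ·(56 - 23) - 0 ≡ 10. → (23, 10)

(23, 10)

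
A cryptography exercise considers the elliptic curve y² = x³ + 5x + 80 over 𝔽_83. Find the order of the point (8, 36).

2P: tangent at (8, 36): λ = (3·8² + 5)/(2·36) ≡ 31/72. 72⁻¹ ≡ 15 (mod 83) since 72·15 = 1080 ≡ 1, so λ ≡ 31·15 ≡ 50.
  x = λ² - 8 - 8 = 2500 - 16 ≡ 77; y = λ·(8 - 77) - 36 ≡ 0. → (77, 0)
3P: (77, 0) + (8, 36). λ = (36 - 0)/(8 - 77) ≡ 36/14 mod 83. 14⁻¹ ≡ 6 (mod 83), so λ ≡ 50.
  x = λ² - 77 - 8 = 2500 - 85 ≡ 8; y = λ·(77 - 8) - 0 ≡ 47. → (8, 47)
4P: (8, 47) + (8, 36): same x and y₁ ≡ -y₂, so the sum is O.
4P = O, so the order is 4.

4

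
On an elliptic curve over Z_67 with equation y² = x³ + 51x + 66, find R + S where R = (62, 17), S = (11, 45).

(62, 17) + (11, 45). λ = (45 - 17)/(11 - 62) ≡ 28/16 mod 67. 16⁻¹ ≡ 21 (mod 67), so λ ≡ 52.
  x = λ² - 62 - 11 = 2704 - 73 ≡ 18; y = λ·(62 - 18) - 17 ≡ 60. → (18, 60)

(18, 60)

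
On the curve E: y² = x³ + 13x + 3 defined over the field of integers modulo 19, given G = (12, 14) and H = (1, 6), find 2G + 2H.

First 2G:
Repeated addition: build up to 2G.
2G: tangent at (12, 14): λ = (3·12² + 13)/(2·14) ≡ 8/9. 9⁻¹ ≡ 17 (mod 19), so λ ≡ 8·17 ≡ 3.
  x = λ² - 12 - 12 = 9 - 24 ≡ 4; y = λ·(12 - 4) - 14 ≡ 10. → (4, 10)
2G = (4, 10).
Next 2H:
Repeated addition: build up to 2H.
2H: tangent at (1, 6): λ = (3·1² + 13)/(2·6) ≡ 16/12. 12⁻¹ ≡ 8 (mod 19) since 12·8 = 96 ≡ 1, so λ ≡ 16·8 ≡ 14.
  x = λ² - 1 - 1 = 196 - 2 ≡ 4; y = λ·(1 - 4) - 6 ≡ 9. → (4, 9)
2H = (4, 9).
Finally 2G + 2H:
(4, 10) + (4, 9): same x and y₁ ≡ -y₂, so the sum is O.

O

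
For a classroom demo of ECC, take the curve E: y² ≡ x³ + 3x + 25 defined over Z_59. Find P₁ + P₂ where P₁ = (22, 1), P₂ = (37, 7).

(45, 37)

(22, 1) + (37, 7). λ = (7 - 1)/(37 - 22) ≡ 6/15 mod 59. 15⁻¹ ≡ 4 (mod 59), so λ ≡ 24.
  x = λ² - 22 - 37 = 576 - 59 ≡ 45; y = λ·(22 - 45) - 1 ≡ 37. → (45, 37)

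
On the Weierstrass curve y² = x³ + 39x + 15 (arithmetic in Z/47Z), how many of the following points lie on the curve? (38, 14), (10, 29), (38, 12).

1

(38, 14): 14² ≡ 8, rhs ≡ 16 → off.
(10, 29): 29² ≡ 42, rhs ≡ 42 → on.
(38, 12): 12² ≡ 3, rhs ≡ 16 → off.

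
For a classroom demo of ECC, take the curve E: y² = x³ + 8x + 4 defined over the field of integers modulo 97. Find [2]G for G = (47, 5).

(25, 42)

tangent at (47, 5): λ = (3·47² + 8)/(2·5) ≡ 39/10. 10⁻¹ ≡ 68 (mod 97) since 10·68 = 680 ≡ 1, so λ ≡ 39·68 ≡ 33.
  x = λ² - 47 - 47 = 1089 - 94 ≡ 25; y = λ·(47 - 25) - 5 ≡ 42. → (25, 42)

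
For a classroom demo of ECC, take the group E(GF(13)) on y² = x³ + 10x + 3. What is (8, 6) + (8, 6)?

(7, 0)

tangent at (8, 6): λ = (3·8² + 10)/(2·6) ≡ 7/12. 12⁻¹ ≡ 12 (mod 13), so λ ≡ 7·12 ≡ 6.
  x = λ² - 8 - 8 = 36 - 16 ≡ 7; y = λ·(8 - 7) - 6 ≡ 0. → (7, 0)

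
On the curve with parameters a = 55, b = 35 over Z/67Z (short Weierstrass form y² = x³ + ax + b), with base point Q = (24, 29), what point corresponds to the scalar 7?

Double-and-add on 7 = (111)₂. Start with Q = (24, 29) for the leading 1-bit.
double: tangent at (24, 29): λ = (3·24² + 55)/(2·29) ≡ 41/58. 58⁻¹ ≡ 52 (mod 67), so λ ≡ 41·52 ≡ 55.
  x = λ² - 24 - 24 = 3025 - 48 ≡ 29; y = λ·(24 - 29) - 29 ≡ 31. → (29, 31)
add Q: (29, 31) + (24, 29). λ = (29 - 31)/(24 - 29) ≡ 65/62 mod 67. 62⁻¹ ≡ 40 (mod 67), so λ ≡ 54.
  x = λ² - 29 - 24 = 2916 - 53 ≡ 49; y = λ·(29 - 49) - 31 ≡ 28. → (49, 28)
double: tangent at (49, 28): λ = (3·49² + 55)/(2·28) ≡ 22/56. 56⁻¹ ≡ 6 (mod 67), so λ ≡ 22·6 ≡ 65.
  x = λ² - 49 - 49 = 4225 - 98 ≡ 40; y = λ·(49 - 40) - 28 ≡ 21. → (40, 21)
add Q: (40, 21) + (24, 29). λ = (29 - 21)/(24 - 40) ≡ 8/51 mod 67. 51⁻¹ ≡ 46 (mod 67) since 51·46 = 2346 ≡ 1, so λ ≡ 33.
  x = λ² - 40 - 24 = 1089 - 64 ≡ 20; y = λ·(40 - 20) - 21 ≡ 36. → (20, 36)

(20, 36)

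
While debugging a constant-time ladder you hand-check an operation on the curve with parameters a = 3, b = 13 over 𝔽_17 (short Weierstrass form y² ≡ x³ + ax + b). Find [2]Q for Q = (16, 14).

tangent at (16, 14): λ = (3·16² + 3)/(2·14) ≡ 6/11. 11⁻¹ ≡ 14 (mod 17) since 11·14 = 154 ≡ 1, so λ ≡ 6·14 ≡ 16.
  x = λ² - 16 - 16 = 256 - 32 ≡ 3; y = λ·(16 - 3) - 14 ≡ 7. → (3, 7)

(3, 7)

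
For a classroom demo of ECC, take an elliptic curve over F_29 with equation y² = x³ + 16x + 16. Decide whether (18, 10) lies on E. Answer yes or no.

y² = 10² ≡ 13; x³ + 16x + 16 = 6136 ≡ 17 (mod 29). 13 ≠ 17.

no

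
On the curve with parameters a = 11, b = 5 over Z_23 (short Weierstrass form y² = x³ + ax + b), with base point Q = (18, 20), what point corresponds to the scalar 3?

(12, 5)

Repeated addition: build up to 3Q.
2Q: tangent at (18, 20): λ = (3·18² + 11)/(2·20) ≡ 17/17. 17⁻¹ ≡ 19 (mod 23) since 17·19 = 323 ≡ 1, so λ ≡ 17·19 ≡ 1.
  x = λ² - 18 - 18 = 1 - 36 ≡ 11; y = λ·(18 - 11) - 20 ≡ 10. → (11, 10)
3Q: (11, 10) + (18, 20). λ = (20 - 10)/(18 - 11) ≡ 10/7 mod 23. 7⁻¹ ≡ 10 (mod 23) since 7·10 = 70 ≡ 1, so λ ≡ 8.
  x = λ² - 11 - 18 = 64 - 29 ≡ 12; y = λ·(11 - 12) - 10 ≡ 5. → (12, 5)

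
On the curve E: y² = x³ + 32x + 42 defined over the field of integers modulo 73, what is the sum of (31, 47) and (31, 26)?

The two points share x = 31 and their y-coordinates satisfy 47 + 26 ≡ 0 (mod 73), so they are inverses. Their sum is the point at infinity.

O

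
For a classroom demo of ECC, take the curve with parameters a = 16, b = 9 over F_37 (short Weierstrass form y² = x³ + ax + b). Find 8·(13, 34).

(32, 10)

Write Q = (13, 34).
Repeated addition: build up to 8Q.
2Q: tangent at (13, 34): λ = (3·13² + 16)/(2·34) ≡ 5/31. 31⁻¹ ≡ 6 (mod 37) since 31·6 = 186 ≡ 1, so λ ≡ 5·6 ≡ 30.
  x = λ² - 13 - 13 = 900 - 26 ≡ 23; y = λ·(13 - 23) - 34 ≡ 36. → (23, 36)
3Q: (23, 36) + (13, 34). λ = (34 - 36)/(13 - 23) ≡ 35/27 mod 37. 27⁻¹ ≡ 11 (mod 37) since 27·11 = 297 ≡ 1, so λ ≡ 15.
  x = λ² - 23 - 13 = 225 - 36 ≡ 4; y = λ·(23 - 4) - 36 ≡ 27. → (4, 27)
4Q: (4, 27) + (13, 34). λ = (34 - 27)/(13 - 4) ≡ 7/9 mod 37. 9⁻¹ ≡ 33 (mod 37), so λ ≡ 9.
  x = λ² - 4 - 13 = 81 - 17 ≡ 27; y = λ·(4 - 27) - 27 ≡ 25. → (27, 25)
5Q: (27, 25) + (13, 34). λ = (34 - 25)/(13 - 27) ≡ 9/23 mod 37. 23⁻¹ ≡ 29 (mod 37), so λ ≡ 2.
  x = λ² - 27 - 13 = 4 - 40 ≡ 1; y = λ·(27 - 1) - 25 ≡ 27. → (1, 27)
6Q: (1, 27) + (13, 34). λ = (34 - 27)/(13 - 1) ≡ 7/12 mod 37. 12⁻¹ ≡ 34 (mod 37) since 12·34 = 408 ≡ 1, so λ ≡ 16.
  x = λ² - 1 - 13 = 256 - 14 ≡ 20; y = λ·(1 - 20) - 27 ≡ 2. → (20, 2)
7Q: (20, 2) + (13, 34). λ = (34 - 2)/(13 - 20) ≡ 32/30 mod 37. 30⁻¹ ≡ 21 (mod 37) since 30·21 = 630 ≡ 1, so λ ≡ 6.
  x = λ² - 20 - 13 = 36 - 33 ≡ 3; y = λ·(20 - 3) - 2 ≡ 26. → (3, 26)
8Q: (3, 26) + (13, 34). λ = (34 - 26)/(13 - 3) ≡ 8/10 mod 37. 10⁻¹ ≡ 26 (mod 37), so λ ≡ 23.
  x = λ² - 3 - 13 = 529 - 16 ≡ 32; y = λ·(3 - 32) - 26 ≡ 10. → (32, 10)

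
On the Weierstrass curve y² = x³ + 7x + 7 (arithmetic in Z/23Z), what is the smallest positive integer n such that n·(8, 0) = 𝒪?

2P: (8, 0) + (8, 0): same x and y₁ ≡ -y₂, so the sum is 𝒪.
2P = 𝒪, so the order is 2.

2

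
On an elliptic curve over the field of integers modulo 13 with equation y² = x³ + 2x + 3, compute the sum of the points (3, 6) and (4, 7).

(3, 6) + (4, 7). λ = (7 - 6)/(4 - 3) ≡ 1/1 mod 13. 1⁻¹ ≡ 1 (mod 13), so λ ≡ 1.
  x = λ² - 3 - 4 = 1 - 7 ≡ 7; y = λ·(3 - 7) - 6 ≡ 3. → (7, 3)

(7, 3)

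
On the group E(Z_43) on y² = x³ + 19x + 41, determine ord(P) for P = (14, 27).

7

2P: tangent at (14, 27): λ = (3·14² + 19)/(2·27) ≡ 5/11. 11⁻¹ ≡ 4 (mod 43), so λ ≡ 5·4 ≡ 20.
  x = λ² - 14 - 14 = 400 - 28 ≡ 28; y = λ·(14 - 28) - 27 ≡ 37. → (28, 37)
3P: (28, 37) + (14, 27). λ = (27 - 37)/(14 - 28) ≡ 33/29 mod 43. 29⁻¹ ≡ 3 (mod 43) since 29·3 = 87 ≡ 1, so λ ≡ 13.
  x = λ² - 28 - 14 = 169 - 42 ≡ 41; y = λ·(28 - 41) - 37 ≡ 9. → (41, 9)
4P: (41, 9) + (14, 27). λ = (27 - 9)/(14 - 41) ≡ 18/16 mod 43. 16⁻¹ ≡ 35 (mod 43), so λ ≡ 28.
  x = λ² - 41 - 14 = 784 - 55 ≡ 41; y = λ·(41 - 41) - 9 ≡ 34. → (41, 34)
5P: (41, 34) + (14, 27). λ = (27 - 34)/(14 - 41) ≡ 36/16 mod 43. 16⁻¹ ≡ 35 (mod 43), so λ ≡ 13.
  x = λ² - 41 - 14 = 169 - 55 ≡ 28; y = λ·(41 - 28) - 34 ≡ 6. → (28, 6)
6P: (28, 6) + (14, 27). λ = (27 - 6)/(14 - 28) ≡ 21/29 mod 43. 29⁻¹ ≡ 3 (mod 43), so λ ≡ 20.
  x = λ² - 28 - 14 = 400 - 42 ≡ 14; y = λ·(28 - 14) - 6 ≡ 16. → (14, 16)
7P: (14, 16) + (14, 27): same x and y₁ ≡ -y₂, so the sum is O.
7P = O, so the order is 7.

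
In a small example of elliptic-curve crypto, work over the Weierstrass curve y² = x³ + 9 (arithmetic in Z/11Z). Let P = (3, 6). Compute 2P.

(8, 2)

tangent at (3, 6): λ = (3·3² + 0)/(2·6) ≡ 5/1. 1⁻¹ ≡ 1 (mod 11) since 1·1 = 1 ≡ 1, so λ ≡ 5·1 ≡ 5.
  x = λ² - 3 - 3 = 25 - 6 ≡ 8; y = λ·(3 - 8) - 6 ≡ 2. → (8, 2)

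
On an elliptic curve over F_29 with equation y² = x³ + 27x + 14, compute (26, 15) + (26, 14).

The two points share x = 26 and their y-coordinates satisfy 15 + 14 ≡ 0 (mod 29), so they are inverses. Their sum is 𝒪.

O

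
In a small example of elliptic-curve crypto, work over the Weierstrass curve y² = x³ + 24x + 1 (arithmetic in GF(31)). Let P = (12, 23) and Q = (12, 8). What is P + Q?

O

The two points share x = 12 and their y-coordinates satisfy 23 + 8 ≡ 0 (mod 31), so they are inverses. Their sum is ∞.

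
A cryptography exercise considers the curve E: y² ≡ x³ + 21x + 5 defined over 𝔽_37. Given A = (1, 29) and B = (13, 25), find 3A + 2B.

(17, 24)

First 3A:
Repeated addition: build up to 3A.
2A: tangent at (1, 29): λ = (3·1² + 21)/(2·29) ≡ 24/21. 21⁻¹ ≡ 30 (mod 37), so λ ≡ 24·30 ≡ 17.
  x = λ² - 1 - 1 = 289 - 2 ≡ 28; y = λ·(1 - 28) - 29 ≡ 30. → (28, 30)
3A: (28, 30) + (1, 29). λ = (29 - 30)/(1 - 28) ≡ 36/10 mod 37. 10⁻¹ ≡ 26 (mod 37) since 10·26 = 260 ≡ 1, so λ ≡ 11.
  x = λ² - 28 - 1 = 121 - 29 ≡ 18; y = λ·(28 - 18) - 30 ≡ 6. → (18, 6)
3A = (18, 6).
Next 2B:
Repeated addition: build up to 2B.
2B: tangent at (13, 25): λ = (3·13² + 21)/(2·25) ≡ 10/13. 13⁻¹ ≡ 20 (mod 37) since 13·20 = 260 ≡ 1, so λ ≡ 10·20 ≡ 15.
  x = λ² - 13 - 13 = 225 - 26 ≡ 14; y = λ·(13 - 14) - 25 ≡ 34. → (14, 34)
2B = (14, 34).
Finally 3A + 2B:
(18, 6) + (14, 34). λ = (34 - 6)/(14 - 18) ≡ 28/33 mod 37. 33⁻¹ ≡ 9 (mod 37), so λ ≡ 30.
  x = λ² - 18 - 14 = 900 - 32 ≡ 17; y = λ·(18 - 17) - 6 ≡ 24. → (17, 24)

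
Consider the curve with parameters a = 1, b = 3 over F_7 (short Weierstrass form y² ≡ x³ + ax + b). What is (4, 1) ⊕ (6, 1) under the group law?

(4, 1) + (6, 1). λ = (1 - 1)/(6 - 4) ≡ 0/2 mod 7. 2⁻¹ ≡ 4 (mod 7) since 2·4 = 8 ≡ 1, so λ ≡ 0.
  x = λ² - 4 - 6 = 0 - 10 ≡ 4; y = λ·(4 - 4) - 1 ≡ 6. → (4, 6)

(4, 6)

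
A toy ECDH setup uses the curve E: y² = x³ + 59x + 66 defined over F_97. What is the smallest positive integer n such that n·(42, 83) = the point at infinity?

2P: tangent at (42, 83): λ = (3·42² + 59)/(2·83) ≡ 16/69. 69⁻¹ ≡ 45 (mod 97) since 69·45 = 3105 ≡ 1, so λ ≡ 16·45 ≡ 41.
  x = λ² - 42 - 42 = 1681 - 84 ≡ 45; y = λ·(42 - 45) - 83 ≡ 85. → (45, 85)
3P: (45, 85) + (42, 83). λ = (83 - 85)/(42 - 45) ≡ 95/94 mod 97. 94⁻¹ ≡ 32 (mod 97) since 94·32 = 3008 ≡ 1, so λ ≡ 33.
  x = λ² - 45 - 42 = 1089 - 87 ≡ 32; y = λ·(45 - 32) - 85 ≡ 53. → (32, 53)
4P: (32, 53) + (42, 83). λ = (83 - 53)/(42 - 32) ≡ 30/10 mod 97. 10⁻¹ ≡ 68 (mod 97), so λ ≡ 3.
  x = λ² - 32 - 42 = 9 - 74 ≡ 32; y = λ·(32 - 32) - 53 ≡ 44. → (32, 44)
5P: (32, 44) + (42, 83). λ = (83 - 44)/(42 - 32) ≡ 39/10 mod 97. 10⁻¹ ≡ 68 (mod 97), so λ ≡ 33.
  x = λ² - 32 - 42 = 1089 - 74 ≡ 45; y = λ·(32 - 45) - 44 ≡ 12. → (45, 12)
6P: (45, 12) + (42, 83). λ = (83 - 12)/(42 - 45) ≡ 71/94 mod 97. 94⁻¹ ≡ 32 (mod 97) since 94·32 = 3008 ≡ 1, so λ ≡ 41.
  x = λ² - 45 - 42 = 1681 - 87 ≡ 42; y = λ·(45 - 42) - 12 ≡ 14. → (42, 14)
7P: (42, 14) + (42, 83): same x and y₁ ≡ -y₂, so the sum is the point at infinity.
7P = the point at infinity, so the order is 7.

7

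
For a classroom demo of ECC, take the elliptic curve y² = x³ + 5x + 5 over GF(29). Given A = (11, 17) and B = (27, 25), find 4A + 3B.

(7, 8)

First 4A:
Double-and-add on 4 = (100)₂. Start with A = (11, 17) for the leading 1-bit.
double: tangent at (11, 17): λ = (3·11² + 5)/(2·17) ≡ 20/5. 5⁻¹ ≡ 6 (mod 29), so λ ≡ 20·6 ≡ 4.
  x = λ² - 11 - 11 = 16 - 22 ≡ 23; y = λ·(11 - 23) - 17 ≡ 22. → (23, 22)
double: tangent at (23, 22): λ = (3·23² + 5)/(2·22) ≡ 26/15. 15⁻¹ ≡ 2 (mod 29), so λ ≡ 26·2 ≡ 23.
  x = λ² - 23 - 23 = 529 - 46 ≡ 19; y = λ·(23 - 19) - 22 ≡ 12. → (19, 12)
4A = (19, 12).
Next 3B:
Repeated addition: build up to 3B.
2B: tangent at (27, 25): λ = (3·27² + 5)/(2·25) ≡ 17/21. 21⁻¹ ≡ 18 (mod 29), so λ ≡ 17·18 ≡ 16.
  x = λ² - 27 - 27 = 256 - 54 ≡ 28; y = λ·(27 - 28) - 25 ≡ 17. → (28, 17)
3B: (28, 17) + (27, 25). λ = (25 - 17)/(27 - 28) ≡ 8/28 mod 29. 28⁻¹ ≡ 28 (mod 29) since 28·28 = 784 ≡ 1, so λ ≡ 21.
  x = λ² - 28 - 27 = 441 - 55 ≡ 9; y = λ·(28 - 9) - 17 ≡ 5. → (9, 5)
3B = (9, 5).
Finally 4A + 3B:
(19, 12) + (9, 5). λ = (5 - 12)/(9 - 19) ≡ 22/19 mod 29. 19⁻¹ ≡ 26 (mod 29), so λ ≡ 21.
  x = λ² - 19 - 9 = 441 - 28 ≡ 7; y = λ·(19 - 7) - 12 ≡ 8. → (7, 8)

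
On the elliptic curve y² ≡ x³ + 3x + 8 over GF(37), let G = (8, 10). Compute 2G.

tangent at (8, 10): λ = (3·8² + 3)/(2·10) ≡ 10/20. 20⁻¹ ≡ 13 (mod 37) since 20·13 = 260 ≡ 1, so λ ≡ 10·13 ≡ 19.
  x = λ² - 8 - 8 = 361 - 16 ≡ 12; y = λ·(8 - 12) - 10 ≡ 25. → (12, 25)

(12, 25)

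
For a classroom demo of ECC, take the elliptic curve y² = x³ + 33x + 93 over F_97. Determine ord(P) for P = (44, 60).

2P: tangent at (44, 60): λ = (3·44² + 33)/(2·60) ≡ 21/23. 23⁻¹ ≡ 38 (mod 97), so λ ≡ 21·38 ≡ 22.
  x = λ² - 44 - 44 = 484 - 88 ≡ 8; y = λ·(44 - 8) - 60 ≡ 53. → (8, 53)
3P: (8, 53) + (44, 60). λ = (60 - 53)/(44 - 8) ≡ 7/36 mod 97. 36⁻¹ ≡ 62 (mod 97), so λ ≡ 46.
  x = λ² - 8 - 44 = 2116 - 52 ≡ 27; y = λ·(8 - 27) - 53 ≡ 43. → (27, 43)
4P: (27, 43) + (44, 60). λ = (60 - 43)/(44 - 27) ≡ 17/17 mod 97. 17⁻¹ ≡ 40 (mod 97), so λ ≡ 1.
  x = λ² - 27 - 44 = 1 - 71 ≡ 27; y = λ·(27 - 27) - 43 ≡ 54. → (27, 54)
5P: (27, 54) + (44, 60). λ = (60 - 54)/(44 - 27) ≡ 6/17 mod 97. 17⁻¹ ≡ 40 (mod 97), so λ ≡ 46.
  x = λ² - 27 - 44 = 2116 - 71 ≡ 8; y = λ·(27 - 8) - 54 ≡ 44. → (8, 44)
6P: (8, 44) + (44, 60). λ = (60 - 44)/(44 - 8) ≡ 16/36 mod 97. 36⁻¹ ≡ 62 (mod 97) since 36·62 = 2232 ≡ 1, so λ ≡ 22.
  x = λ² - 8 - 44 = 484 - 52 ≡ 44; y = λ·(8 - 44) - 44 ≡ 37. → (44, 37)
7P: (44, 37) + (44, 60): same x and y₁ ≡ -y₂, so the sum is O.
7P = O, so the order is 7.

7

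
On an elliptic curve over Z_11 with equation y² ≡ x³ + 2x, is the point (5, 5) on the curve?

yes

y² = 5² ≡ 3; x³ + 2x + 0 = 135 ≡ 3 (mod 11). 3 = 3.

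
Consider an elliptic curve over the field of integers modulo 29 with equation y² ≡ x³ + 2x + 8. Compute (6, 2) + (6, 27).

The two points share x = 6 and their y-coordinates satisfy 2 + 27 ≡ 0 (mod 29), so they are inverses. Their sum is O.

O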